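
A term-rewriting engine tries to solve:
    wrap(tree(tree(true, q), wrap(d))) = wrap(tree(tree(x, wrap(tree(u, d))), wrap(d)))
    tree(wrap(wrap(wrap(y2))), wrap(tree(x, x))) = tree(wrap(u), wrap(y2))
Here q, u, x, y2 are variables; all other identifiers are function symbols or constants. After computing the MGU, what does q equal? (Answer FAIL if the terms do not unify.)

wrap(tree(wrap(wrap(tree(true, true))), d))

Decompose wrap/1: tree(tree(true, q), wrap(d)) = tree(tree(x, wrap(tree(u, d))), wrap(d)).
Decompose tree/2: tree(true, q) = tree(x, wrap(tree(u, d))),  wrap(d) = wrap(d).
Decompose tree/2: true = x,  q = wrap(tree(u, d)).
Bind x := true; substituting into the one remaining equation that mentions x gives: tree(wrap(wrap(wrap(y2))), wrap(tree(true, true))) = tree(wrap(u), wrap(y2)).
Bind q := wrap(tree(u, d)); no other remaining equation mentions q.
Delete trivial equation wrap(d) = wrap(d).
Decompose tree/2: wrap(wrap(wrap(y2))) = wrap(u),  wrap(tree(true, true)) = wrap(y2).
Decompose wrap/1: wrap(wrap(y2)) = u.
Bind u := wrap(wrap(y2)); no other remaining equation mentions u. Substituting into the earlier binding gives q := wrap(tree(wrap(wrap(y2)), d)).
Decompose wrap/1: tree(true, true) = y2.
Bind y2 := tree(true, true). Substituting into the earlier bindings gives q := wrap(tree(wrap(wrap(tree(true, true))), d)), u := wrap(wrap(tree(true, true))).
MGU = { x := true, q := wrap(tree(wrap(wrap(tree(true, true))), d)), u := wrap(wrap(tree(true, true))), y2 := tree(true, true) }, so q := wrap(tree(wrap(wrap(tree(true, true))), d)).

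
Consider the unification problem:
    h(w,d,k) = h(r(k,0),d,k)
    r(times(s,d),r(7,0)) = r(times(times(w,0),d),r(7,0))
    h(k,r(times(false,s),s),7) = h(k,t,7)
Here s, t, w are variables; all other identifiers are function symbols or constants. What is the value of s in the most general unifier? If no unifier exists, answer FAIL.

times(r(k,0),0)

Decompose h/3: w = r(k,0),  d = d,  k = k.
Bind w := r(k,0); substituting into the one remaining equation that mentions w gives: r(times(s,d),r(7,0)) = r(times(times(r(k,0),0),d),r(7,0)).
Delete trivial equation d = d.
Delete trivial equation k = k.
Decompose r/2: times(s,d) = times(times(r(k,0),0),d),  r(7,0) = r(7,0).
Decompose times/2: s = times(r(k,0),0),  d = d.
Bind s := times(r(k,0),0); substituting into the one remaining equation that mentions s gives: h(k,r(times(false,times(r(k,0),0)),times(r(k,0),0)),7) = h(k,t,7).
Delete trivial equation d = d.
Delete trivial equation r(7,0) = r(7,0).
Decompose h/3: k = k,  r(times(false,times(r(k,0),0)),times(r(k,0),0)) = t,  7 = 7.
Delete trivial equation k = k.
Bind t := r(times(false,times(r(k,0),0)),times(r(k,0),0)); no other remaining equation mentions t.
Delete trivial equation 7 = 7.
MGU = { w := r(k,0), s := times(r(k,0),0), t := r(times(false,times(r(k,0),0)),times(r(k,0),0)) }, so s := times(r(k,0),0).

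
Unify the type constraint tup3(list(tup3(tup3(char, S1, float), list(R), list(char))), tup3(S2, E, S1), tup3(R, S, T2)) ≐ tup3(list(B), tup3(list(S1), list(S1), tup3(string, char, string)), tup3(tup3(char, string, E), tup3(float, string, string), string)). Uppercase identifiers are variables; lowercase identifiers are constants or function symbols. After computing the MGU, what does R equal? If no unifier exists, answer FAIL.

tup3(char, string, list(tup3(string, char, string)))

Decompose tup3/3: list(tup3(tup3(char, S1, float), list(R), list(char))) ≐ list(B),  tup3(S2, E, S1) ≐ tup3(list(S1), list(S1), tup3(string, char, string)),  tup3(R, S, T2) ≐ tup3(tup3(char, string, E), tup3(float, string, string), string).
Decompose list/1: tup3(tup3(char, S1, float), list(R), list(char)) ≐ B.
Bind B := tup3(tup3(char, S1, float), list(R), list(char)); no other remaining equation mentions B.
Decompose tup3/3: S2 ≐ list(S1),  E ≐ list(S1),  S1 ≐ tup3(string, char, string).
Bind S2 := list(S1); no other remaining equation mentions S2.
Bind E := list(S1); substituting into the one remaining equation that mentions E gives: tup3(R, S, T2) ≐ tup3(tup3(char, string, list(S1)), tup3(float, string, string), string).
Bind S1 := tup3(string, char, string); substituting into the remaining equation gives: tup3(R, S, T2) ≐ tup3(tup3(char, string, list(tup3(string, char, string))), tup3(float, string, string), string). Substituting into the earlier bindings gives B := tup3(tup3(char, tup3(string, char, string), float), list(R), list(char)), S2 := list(tup3(string, char, string)), E := list(tup3(string, char, string)).
Decompose tup3/3: R ≐ tup3(char, string, list(tup3(string, char, string))),  S ≐ tup3(float, string, string),  T2 ≐ string.
Bind R := tup3(char, string, list(tup3(string, char, string))); no other remaining equation mentions R. Substituting into the earlier binding gives B := tup3(tup3(char, tup3(string, char, string), float), list(tup3(char, string, list(tup3(string, char, string)))), list(char)).
Bind S := tup3(float, string, string); no other remaining equation mentions S.
Bind T2 := string.
MGU = { B := tup3(tup3(char, tup3(string, char, string), float), list(tup3(char, string, list(tup3(string, char, string)))), list(char)), S2 := list(tup3(string, char, string)), E := list(tup3(string, char, string)), S1 := tup3(string, char, string), R := tup3(char, string, list(tup3(string, char, string))), S := tup3(float, string, string), T2 := string }, so R := tup3(char, string, list(tup3(string, char, string))).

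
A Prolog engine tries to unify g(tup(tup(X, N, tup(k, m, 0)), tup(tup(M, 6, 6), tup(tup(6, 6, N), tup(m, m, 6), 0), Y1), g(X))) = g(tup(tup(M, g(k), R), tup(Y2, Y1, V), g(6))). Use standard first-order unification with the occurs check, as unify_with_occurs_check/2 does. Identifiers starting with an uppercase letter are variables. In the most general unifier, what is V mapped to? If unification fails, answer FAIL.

Decompose g/1: tup(tup(X, N, tup(k, m, 0)), tup(tup(M, 6, 6), tup(tup(6, 6, N), tup(m, m, 6), 0), Y1), g(X)) = tup(tup(M, g(k), R), tup(Y2, Y1, V), g(6)).
Decompose tup/3: tup(X, N, tup(k, m, 0)) = tup(M, g(k), R),  tup(tup(M, 6, 6), tup(tup(6, 6, N), tup(m, m, 6), 0), Y1) = tup(Y2, Y1, V),  g(X) = g(6).
Decompose tup/3: X = M,  N = g(k),  tup(k, m, 0) = R.
Bind X := M; substituting into the one remaining equation that mentions X gives: g(M) = g(6).
Bind N := g(k); substituting into the one remaining equation that mentions N gives: tup(tup(M, 6, 6), tup(tup(6, 6, g(k)), tup(m, m, 6), 0), Y1) = tup(Y2, Y1, V).
Bind R := tup(k, m, 0); no other remaining equation mentions R.
Decompose tup/3: tup(M, 6, 6) = Y2,  tup(tup(6, 6, g(k)), tup(m, m, 6), 0) = Y1,  Y1 = V.
Bind Y2 := tup(M, 6, 6); no other remaining equation mentions Y2.
Bind Y1 := tup(tup(6, 6, g(k)), tup(m, m, 6), 0); substituting into the one remaining equation that mentions Y1 gives: tup(tup(6, 6, g(k)), tup(m, m, 6), 0) = V.
Bind V := tup(tup(6, 6, g(k)), tup(m, m, 6), 0); no other remaining equation mentions V.
Decompose g/1: M = 6.
Bind M := 6. Substituting into the earlier bindings gives X := 6, Y2 := tup(6, 6, 6).
MGU = { X = 6, N = g(k), R = tup(k, m, 0), Y2 = tup(6, 6, 6), Y1 = tup(tup(6, 6, g(k)), tup(m, m, 6), 0), V = tup(tup(6, 6, g(k)), tup(m, m, 6), 0), M = 6 }, so V = tup(tup(6, 6, g(k)), tup(m, m, 6), 0).

tup(tup(6, 6, g(k)), tup(m, m, 6), 0)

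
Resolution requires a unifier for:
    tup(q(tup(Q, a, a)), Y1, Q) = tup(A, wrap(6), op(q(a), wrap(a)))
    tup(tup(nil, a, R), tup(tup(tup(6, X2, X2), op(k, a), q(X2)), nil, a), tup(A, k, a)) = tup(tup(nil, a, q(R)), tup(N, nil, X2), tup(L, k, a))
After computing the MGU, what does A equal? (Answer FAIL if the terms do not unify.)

Decompose tup/3: q(tup(Q, a, a)) = A,  Y1 = wrap(6),  Q = op(q(a), wrap(a)).
Bind A := q(tup(Q, a, a)); substituting into the one remaining equation that mentions A gives: tup(tup(nil, a, R), tup(tup(tup(6, X2, X2), op(k, a), q(X2)), nil, a), tup(q(tup(Q, a, a)), k, a)) = tup(tup(nil, a, q(R)), tup(N, nil, X2), tup(L, k, a)).
Bind Y1 := wrap(6); no other remaining equation mentions Y1.
Bind Q := op(q(a), wrap(a)); substituting into the remaining equation gives: tup(tup(nil, a, R), tup(tup(tup(6, X2, X2), op(k, a), q(X2)), nil, a), tup(q(tup(op(q(a), wrap(a)), a, a)), k, a)) = tup(tup(nil, a, q(R)), tup(N, nil, X2), tup(L, k, a)). Substituting into the earlier binding gives A := q(tup(op(q(a), wrap(a)), a, a)).
Decompose tup/3: tup(nil, a, R) = tup(nil, a, q(R)),  tup(tup(tup(6, X2, X2), op(k, a), q(X2)), nil, a) = tup(N, nil, X2),  tup(q(tup(op(q(a), wrap(a)), a, a)), k, a) = tup(L, k, a).
Decompose tup/3: nil = nil,  a = a,  R = q(R).
Delete trivial equation nil = nil.
Delete trivial equation a = a.
Occurs check fails: R occurs in q(R); the equation R = q(R) has no finite solution.

FAIL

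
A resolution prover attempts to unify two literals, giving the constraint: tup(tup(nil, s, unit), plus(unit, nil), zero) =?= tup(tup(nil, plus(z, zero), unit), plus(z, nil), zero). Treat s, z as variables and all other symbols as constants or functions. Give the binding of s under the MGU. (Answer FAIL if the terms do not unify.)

Decompose tup/3: tup(nil, s, unit) =?= tup(nil, plus(z, zero), unit),  plus(unit, nil) =?= plus(z, nil),  zero =?= zero.
Decompose tup/3: nil =?= nil,  s =?= plus(z, zero),  unit =?= unit.
Delete trivial equation nil =?= nil.
Bind s := plus(z, zero); no other remaining equation mentions s.
Delete trivial equation unit =?= unit.
Decompose plus/2: unit =?= z,  nil =?= nil.
Bind z := unit; no other remaining equation mentions z. Substituting into the earlier binding gives s := plus(unit, zero).
Delete trivial equation nil =?= nil.
Delete trivial equation zero =?= zero.
MGU = { s -> plus(unit, zero), z -> unit }, so s -> plus(unit, zero).

plus(unit, zero)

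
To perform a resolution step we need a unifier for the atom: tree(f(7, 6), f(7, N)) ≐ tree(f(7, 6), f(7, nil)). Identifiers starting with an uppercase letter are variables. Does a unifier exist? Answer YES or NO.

Decompose tree/2: f(7, 6) ≐ f(7, 6),  f(7, N) ≐ f(7, nil).
Delete trivial equation f(7, 6) ≐ f(7, 6).
Decompose f/2: 7 ≐ 7,  N ≐ nil.
Delete trivial equation 7 ≐ 7.
Bind N := nil.
No equations remain and no clash or occurs-check failure arose, so a unifier exists.

YES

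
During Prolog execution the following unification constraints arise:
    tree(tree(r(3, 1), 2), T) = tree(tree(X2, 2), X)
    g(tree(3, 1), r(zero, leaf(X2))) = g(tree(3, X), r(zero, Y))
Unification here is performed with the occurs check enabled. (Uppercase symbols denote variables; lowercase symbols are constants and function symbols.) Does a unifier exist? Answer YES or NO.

YES

Decompose tree/2: tree(r(3, 1), 2) = tree(X2, 2),  T = X.
Decompose tree/2: r(3, 1) = X2,  2 = 2.
Bind X2 := r(3, 1); substituting into the one remaining equation that mentions X2 gives: g(tree(3, 1), r(zero, leaf(r(3, 1)))) = g(tree(3, X), r(zero, Y)).
Delete trivial equation 2 = 2.
Bind T := X; no other remaining equation mentions T.
Decompose g/2: tree(3, 1) = tree(3, X),  r(zero, leaf(r(3, 1))) = r(zero, Y).
Decompose tree/2: 3 = 3,  1 = X.
Delete trivial equation 3 = 3.
Bind X := 1; no other remaining equation mentions X. Substituting into the earlier binding gives T := 1.
Decompose r/2: zero = zero,  leaf(r(3, 1)) = Y.
Delete trivial equation zero = zero.
Bind Y := leaf(r(3, 1)).
No equations remain and no clash or occurs-check failure arose, so a unifier exists.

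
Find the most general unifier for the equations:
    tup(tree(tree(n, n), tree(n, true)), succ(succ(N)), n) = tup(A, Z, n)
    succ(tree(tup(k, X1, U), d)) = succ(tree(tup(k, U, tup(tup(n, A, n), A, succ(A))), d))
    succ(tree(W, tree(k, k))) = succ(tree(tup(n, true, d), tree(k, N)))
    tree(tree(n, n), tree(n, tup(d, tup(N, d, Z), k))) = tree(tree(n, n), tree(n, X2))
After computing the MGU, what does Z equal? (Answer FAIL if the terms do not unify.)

succ(succ(k))

Decompose tup/3: tree(tree(n, n), tree(n, true)) = A,  succ(succ(N)) = Z,  n = n.
Bind A := tree(tree(n, n), tree(n, true)); substituting into the one remaining equation that mentions A gives: succ(tree(tup(k, X1, U), d)) = succ(tree(tup(k, U, tup(tup(n, tree(tree(n, n), tree(n, true)), n), tree(tree(n, n), tree(n, true)), succ(tree(tree(n, n), tree(n, true))))), d)).
Bind Z := succ(succ(N)); substituting into the one remaining equation that mentions Z gives: tree(tree(n, n), tree(n, tup(d, tup(N, d, succ(succ(N))), k))) = tree(tree(n, n), tree(n, X2)).
Delete trivial equation n = n.
Decompose succ/1: tree(tup(k, X1, U), d) = tree(tup(k, U, tup(tup(n, tree(tree(n, n), tree(n, true)), n), tree(tree(n, n), tree(n, true)), succ(tree(tree(n, n), tree(n, true))))), d).
Decompose tree/2: tup(k, X1, U) = tup(k, U, tup(tup(n, tree(tree(n, n), tree(n, true)), n), tree(tree(n, n), tree(n, true)), succ(tree(tree(n, n), tree(n, true))))),  d = d.
Decompose tup/3: k = k,  X1 = U,  U = tup(tup(n, tree(tree(n, n), tree(n, true)), n), tree(tree(n, n), tree(n, true)), succ(tree(tree(n, n), tree(n, true)))).
Delete trivial equation k = k.
Bind X1 := U; no other remaining equation mentions X1.
Bind U := tup(tup(n, tree(tree(n, n), tree(n, true)), n), tree(tree(n, n), tree(n, true)), succ(tree(tree(n, n), tree(n, true)))); no other remaining equation mentions U. Substituting into the earlier binding gives X1 := tup(tup(n, tree(tree(n, n), tree(n, true)), n), tree(tree(n, n), tree(n, true)), succ(tree(tree(n, n), tree(n, true)))).
Delete trivial equation d = d.
Decompose succ/1: tree(W, tree(k, k)) = tree(tup(n, true, d), tree(k, N)).
Decompose tree/2: W = tup(n, true, d),  tree(k, k) = tree(k, N).
Bind W := tup(n, true, d); no other remaining equation mentions W.
Decompose tree/2: k = k,  k = N.
Delete trivial equation k = k.
Bind N := k; substituting into the remaining equation gives: tree(tree(n, n), tree(n, tup(d, tup(k, d, succ(succ(k))), k))) = tree(tree(n, n), tree(n, X2)). Substituting into the earlier binding gives Z := succ(succ(k)).
Decompose tree/2: tree(n, n) = tree(n, n),  tree(n, tup(d, tup(k, d, succ(succ(k))), k)) = tree(n, X2).
Delete trivial equation tree(n, n) = tree(n, n).
Decompose tree/2: n = n,  tup(d, tup(k, d, succ(succ(k))), k) = X2.
Delete trivial equation n = n.
Bind X2 := tup(d, tup(k, d, succ(succ(k))), k).
MGU = { A ↦ tree(tree(n, n), tree(n, true)), Z ↦ succ(succ(k)), X1 ↦ tup(tup(n, tree(tree(n, n), tree(n, true)), n), tree(tree(n, n), tree(n, true)), succ(tree(tree(n, n), tree(n, true)))), U ↦ tup(tup(n, tree(tree(n, n), tree(n, true)), n), tree(tree(n, n), tree(n, true)), succ(tree(tree(n, n), tree(n, true)))), W ↦ tup(n, true, d), N ↦ k, X2 ↦ tup(d, tup(k, d, succ(succ(k))), k) }, so Z ↦ succ(succ(k)).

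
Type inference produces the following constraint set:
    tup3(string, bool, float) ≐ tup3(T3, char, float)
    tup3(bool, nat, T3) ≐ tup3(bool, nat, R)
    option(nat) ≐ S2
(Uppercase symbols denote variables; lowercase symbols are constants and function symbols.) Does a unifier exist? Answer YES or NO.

NO

Decompose tup3/3: string ≐ T3,  bool ≐ char,  float ≐ float.
Bind T3 := string; substituting into the one remaining equation that mentions T3 gives: tup3(bool, nat, string) ≐ tup3(bool, nat, R).
Clash: constants bool and char differ; no unifier exists.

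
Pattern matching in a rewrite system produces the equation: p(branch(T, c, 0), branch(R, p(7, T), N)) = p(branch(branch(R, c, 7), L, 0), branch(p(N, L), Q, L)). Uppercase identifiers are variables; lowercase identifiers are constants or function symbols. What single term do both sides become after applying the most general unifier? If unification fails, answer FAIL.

Decompose p/2: branch(T, c, 0) = branch(branch(R, c, 7), L, 0),  branch(R, p(7, T), N) = branch(p(N, L), Q, L).
Decompose branch/3: T = branch(R, c, 7),  c = L,  0 = 0.
Bind T := branch(R, c, 7); substituting into the one remaining equation that mentions T gives: branch(R, p(7, branch(R, c, 7)), N) = branch(p(N, L), Q, L).
Bind L := c; substituting into the one remaining equation that mentions L gives: branch(R, p(7, branch(R, c, 7)), N) = branch(p(N, c), Q, c).
Delete trivial equation 0 = 0.
Decompose branch/3: R = p(N, c),  p(7, branch(R, c, 7)) = Q,  N = c.
Bind R := p(N, c); substituting into the one remaining equation that mentions R gives: p(7, branch(p(N, c), c, 7)) = Q. Substituting into the earlier binding gives T := branch(p(N, c), c, 7).
Bind Q := p(7, branch(p(N, c), c, 7)); no other remaining equation mentions Q.
Bind N := c. Substituting into the earlier bindings gives T := branch(p(c, c), c, 7), R := p(c, c), Q := p(7, branch(p(c, c), c, 7)).
Applying the MGU to either side gives p(branch(branch(p(c, c), c, 7), c, 0), branch(p(c, c), p(7, branch(p(c, c), c, 7)), c)).

p(branch(branch(p(c, c), c, 7), c, 0), branch(p(c, c), p(7, branch(p(c, c), c, 7)), c))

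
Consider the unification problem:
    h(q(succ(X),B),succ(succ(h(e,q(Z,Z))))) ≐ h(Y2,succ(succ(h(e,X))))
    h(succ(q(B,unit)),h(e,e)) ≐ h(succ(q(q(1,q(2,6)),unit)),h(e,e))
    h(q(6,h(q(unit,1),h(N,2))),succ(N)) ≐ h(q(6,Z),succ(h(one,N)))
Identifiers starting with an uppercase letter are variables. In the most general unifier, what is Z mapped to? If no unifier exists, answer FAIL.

Decompose h/2: q(succ(X),B) ≐ Y2,  succ(succ(h(e,q(Z,Z)))) ≐ succ(succ(h(e,X))).
Bind Y2 := q(succ(X),B); no other remaining equation mentions Y2.
Decompose succ/1: succ(h(e,q(Z,Z))) ≐ succ(h(e,X)).
Decompose succ/1: h(e,q(Z,Z)) ≐ h(e,X).
Decompose h/2: e ≐ e,  q(Z,Z) ≐ X.
Delete trivial equation e ≐ e.
Bind X := q(Z,Z); no other remaining equation mentions X. Substituting into the earlier binding gives Y2 := q(succ(q(Z,Z)),B).
Decompose h/2: succ(q(B,unit)) ≐ succ(q(q(1,q(2,6)),unit)),  h(e,e) ≐ h(e,e).
Decompose succ/1: q(B,unit) ≐ q(q(1,q(2,6)),unit).
Decompose q/2: B ≐ q(1,q(2,6)),  unit ≐ unit.
Bind B := q(1,q(2,6)); no other remaining equation mentions B. Substituting into the earlier binding gives Y2 := q(succ(q(Z,Z)),q(1,q(2,6))).
Delete trivial equation unit ≐ unit.
Delete trivial equation h(e,e) ≐ h(e,e).
Decompose h/2: q(6,h(q(unit,1),h(N,2))) ≐ q(6,Z),  succ(N) ≐ succ(h(one,N)).
Decompose q/2: 6 ≐ 6,  h(q(unit,1),h(N,2)) ≐ Z.
Delete trivial equation 6 ≐ 6.
Bind Z := h(q(unit,1),h(N,2)); no other remaining equation mentions Z. Substituting into the earlier bindings gives Y2 := q(succ(q(h(q(unit,1),h(N,2)),h(q(unit,1),h(N,2)))),q(1,q(2,6))), X := q(h(q(unit,1),h(N,2)),h(q(unit,1),h(N,2))).
Decompose succ/1: N ≐ h(one,N).
Occurs check fails: N occurs in h(one,N); the equation N ≐ h(one,N) has no finite solution.

FAIL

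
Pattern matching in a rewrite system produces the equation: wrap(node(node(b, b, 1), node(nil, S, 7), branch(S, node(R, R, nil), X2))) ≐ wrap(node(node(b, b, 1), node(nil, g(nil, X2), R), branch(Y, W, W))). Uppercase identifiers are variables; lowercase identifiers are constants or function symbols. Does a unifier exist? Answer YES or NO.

Decompose wrap/1: node(node(b, b, 1), node(nil, S, 7), branch(S, node(R, R, nil), X2)) ≐ node(node(b, b, 1), node(nil, g(nil, X2), R), branch(Y, W, W)).
Decompose node/3: node(b, b, 1) ≐ node(b, b, 1),  node(nil, S, 7) ≐ node(nil, g(nil, X2), R),  branch(S, node(R, R, nil), X2) ≐ branch(Y, W, W).
Delete trivial equation node(b, b, 1) ≐ node(b, b, 1).
Decompose node/3: nil ≐ nil,  S ≐ g(nil, X2),  7 ≐ R.
Delete trivial equation nil ≐ nil.
Bind S := g(nil, X2); substituting into the one remaining equation that mentions S gives: branch(g(nil, X2), node(R, R, nil), X2) ≐ branch(Y, W, W).
Bind R := 7; substituting into the remaining equation gives: branch(g(nil, X2), node(7, 7, nil), X2) ≐ branch(Y, W, W).
Decompose branch/3: g(nil, X2) ≐ Y,  node(7, 7, nil) ≐ W,  X2 ≐ W.
Bind Y := g(nil, X2); no other remaining equation mentions Y.
Bind W := node(7, 7, nil); substituting into the remaining equation gives: X2 ≐ node(7, 7, nil).
Bind X2 := node(7, 7, nil). Substituting into the earlier bindings gives S := g(nil, node(7, 7, nil)), Y := g(nil, node(7, 7, nil)).
No equations remain and no clash or occurs-check failure arose, so a unifier exists.

YES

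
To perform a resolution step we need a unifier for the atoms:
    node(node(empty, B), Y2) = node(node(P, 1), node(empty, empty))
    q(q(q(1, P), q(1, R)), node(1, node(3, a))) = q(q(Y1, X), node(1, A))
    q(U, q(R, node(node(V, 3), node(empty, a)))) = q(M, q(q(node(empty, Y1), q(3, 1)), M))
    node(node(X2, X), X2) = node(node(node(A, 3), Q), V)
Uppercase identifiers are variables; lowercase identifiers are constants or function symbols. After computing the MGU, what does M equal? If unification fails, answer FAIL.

Decompose node/2: node(empty, B) = node(P, 1),  Y2 = node(empty, empty).
Decompose node/2: empty = P,  B = 1.
Bind P := empty; substituting into the one remaining equation that mentions P gives: q(q(q(1, empty), q(1, R)), node(1, node(3, a))) = q(q(Y1, X), node(1, A)).
Bind B := 1; no other remaining equation mentions B.
Bind Y2 := node(empty, empty); no other remaining equation mentions Y2.
Decompose q/2: q(q(1, empty), q(1, R)) = q(Y1, X),  node(1, node(3, a)) = node(1, A).
Decompose q/2: q(1, empty) = Y1,  q(1, R) = X.
Bind Y1 := q(1, empty); substituting into the one remaining equation that mentions Y1 gives: q(U, q(R, node(node(V, 3), node(empty, a)))) = q(M, q(q(node(empty, q(1, empty)), q(3, 1)), M)).
Bind X := q(1, R); substituting into the one remaining equation that mentions X gives: node(node(X2, q(1, R)), X2) = node(node(node(A, 3), Q), V).
Decompose node/2: 1 = 1,  node(3, a) = A.
Delete trivial equation 1 = 1.
Bind A := node(3, a); substituting into the one remaining equation that mentions A gives: node(node(X2, q(1, R)), X2) = node(node(node(node(3, a), 3), Q), V).
Decompose q/2: U = M,  q(R, node(node(V, 3), node(empty, a))) = q(q(node(empty, q(1, empty)), q(3, 1)), M).
Bind U := M; no other remaining equation mentions U.
Decompose q/2: R = q(node(empty, q(1, empty)), q(3, 1)),  node(node(V, 3), node(empty, a)) = M.
Bind R := q(node(empty, q(1, empty)), q(3, 1)); substituting into the one remaining equation that mentions R gives: node(node(X2, q(1, q(node(empty, q(1, empty)), q(3, 1)))), X2) = node(node(node(node(3, a), 3), Q), V). Substituting into the earlier binding gives X := q(1, q(node(empty, q(1, empty)), q(3, 1))).
Bind M := node(node(V, 3), node(empty, a)); no other remaining equation mentions M. Substituting into the earlier binding gives U := node(node(V, 3), node(empty, a)).
Decompose node/2: node(X2, q(1, q(node(empty, q(1, empty)), q(3, 1)))) = node(node(node(3, a), 3), Q),  X2 = V.
Decompose node/2: X2 = node(node(3, a), 3),  q(1, q(node(empty, q(1, empty)), q(3, 1))) = Q.
Bind X2 := node(node(3, a), 3); substituting into the one remaining equation that mentions X2 gives: node(node(3, a), 3) = V.
Bind Q := q(1, q(node(empty, q(1, empty)), q(3, 1))); no other remaining equation mentions Q.
Bind V := node(node(3, a), 3). Substituting into the earlier bindings gives U := node(node(node(node(3, a), 3), 3), node(empty, a)), M := node(node(node(node(3, a), 3), 3), node(empty, a)).
MGU = { P := empty, B := 1, Y2 := node(empty, empty), Y1 := q(1, empty), X := q(1, q(node(empty, q(1, empty)), q(3, 1))), A := node(3, a), U := node(node(node(node(3, a), 3), 3), node(empty, a)), R := q(node(empty, q(1, empty)), q(3, 1)), M := node(node(node(node(3, a), 3), 3), node(empty, a)), X2 := node(node(3, a), 3), Q := q(1, q(node(empty, q(1, empty)), q(3, 1))), V := node(node(3, a), 3) }, so M := node(node(node(node(3, a), 3), 3), node(empty, a)).

node(node(node(node(3, a), 3), 3), node(empty, a))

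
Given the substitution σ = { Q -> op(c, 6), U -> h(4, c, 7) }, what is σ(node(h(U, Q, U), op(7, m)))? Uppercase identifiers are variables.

Replace each occurrence of Q with op(c, 6).
Replace each occurrence of U with h(4, c, 7).
Result: node(h(h(4, c, 7), op(c, 6), h(4, c, 7)), op(7, m)).

node(h(h(4, c, 7), op(c, 6), h(4, c, 7)), op(7, m))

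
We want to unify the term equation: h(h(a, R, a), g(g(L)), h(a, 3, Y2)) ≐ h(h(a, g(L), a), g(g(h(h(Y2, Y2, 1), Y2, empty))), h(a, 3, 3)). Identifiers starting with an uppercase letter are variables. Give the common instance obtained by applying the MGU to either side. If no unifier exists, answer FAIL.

h(h(a, g(h(h(3, 3, 1), 3, empty)), a), g(g(h(h(3, 3, 1), 3, empty))), h(a, 3, 3))

Decompose h/3: h(a, R, a) ≐ h(a, g(L), a),  g(g(L)) ≐ g(g(h(h(Y2, Y2, 1), Y2, empty))),  h(a, 3, Y2) ≐ h(a, 3, 3).
Decompose h/3: a ≐ a,  R ≐ g(L),  a ≐ a.
Delete trivial equation a ≐ a.
Bind R := g(L); no other remaining equation mentions R.
Delete trivial equation a ≐ a.
Decompose g/1: g(L) ≐ g(h(h(Y2, Y2, 1), Y2, empty)).
Decompose g/1: L ≐ h(h(Y2, Y2, 1), Y2, empty).
Bind L := h(h(Y2, Y2, 1), Y2, empty); no other remaining equation mentions L. Substituting into the earlier binding gives R := g(h(h(Y2, Y2, 1), Y2, empty)).
Decompose h/3: a ≐ a,  3 ≐ 3,  Y2 ≐ 3.
Delete trivial equation a ≐ a.
Delete trivial equation 3 ≐ 3.
Bind Y2 := 3. Substituting into the earlier bindings gives R := g(h(h(3, 3, 1), 3, empty)), L := h(h(3, 3, 1), 3, empty).
Applying the MGU to either side gives h(h(a, g(h(h(3, 3, 1), 3, empty)), a), g(g(h(h(3, 3, 1), 3, empty))), h(a, 3, 3)).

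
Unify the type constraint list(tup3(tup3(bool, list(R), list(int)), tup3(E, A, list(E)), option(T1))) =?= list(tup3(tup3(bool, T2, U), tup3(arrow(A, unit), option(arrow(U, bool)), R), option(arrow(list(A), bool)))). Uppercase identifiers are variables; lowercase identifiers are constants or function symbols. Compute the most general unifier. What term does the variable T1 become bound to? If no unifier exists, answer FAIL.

arrow(list(option(arrow(list(int), bool))), bool)

Decompose list/1: tup3(tup3(bool, list(R), list(int)), tup3(E, A, list(E)), option(T1)) =?= tup3(tup3(bool, T2, U), tup3(arrow(A, unit), option(arrow(U, bool)), R), option(arrow(list(A), bool))).
Decompose tup3/3: tup3(bool, list(R), list(int)) =?= tup3(bool, T2, U),  tup3(E, A, list(E)) =?= tup3(arrow(A, unit), option(arrow(U, bool)), R),  option(T1) =?= option(arrow(list(A), bool)).
Decompose tup3/3: bool =?= bool,  list(R) =?= T2,  list(int) =?= U.
Delete trivial equation bool =?= bool.
Bind T2 := list(R); no other remaining equation mentions T2.
Bind U := list(int); substituting into the one remaining equation that mentions U gives: tup3(E, A, list(E)) =?= tup3(arrow(A, unit), option(arrow(list(int), bool)), R).
Decompose tup3/3: E =?= arrow(A, unit),  A =?= option(arrow(list(int), bool)),  list(E) =?= R.
Bind E := arrow(A, unit); substituting into the one remaining equation that mentions E gives: list(arrow(A, unit)) =?= R.
Bind A := option(arrow(list(int), bool)); substituting into the remaining equations gives: list(arrow(option(arrow(list(int), bool)), unit)) =?= R,  option(T1) =?= option(arrow(list(option(arrow(list(int), bool))), bool)). Substituting into the earlier binding gives E := arrow(option(arrow(list(int), bool)), unit).
Bind R := list(arrow(option(arrow(list(int), bool)), unit)); no other remaining equation mentions R. Substituting into the earlier binding gives T2 := list(list(arrow(option(arrow(list(int), bool)), unit))).
Decompose option/1: T1 =?= arrow(list(option(arrow(list(int), bool))), bool).
Bind T1 := arrow(list(option(arrow(list(int), bool))), bool).
MGU = { T2 ↦ list(list(arrow(option(arrow(list(int), bool)), unit))), U ↦ list(int), E ↦ arrow(option(arrow(list(int), bool)), unit), A ↦ option(arrow(list(int), bool)), R ↦ list(arrow(option(arrow(list(int), bool)), unit)), T1 ↦ arrow(list(option(arrow(list(int), bool))), bool) }, so T1 ↦ arrow(list(option(arrow(list(int), bool))), bool).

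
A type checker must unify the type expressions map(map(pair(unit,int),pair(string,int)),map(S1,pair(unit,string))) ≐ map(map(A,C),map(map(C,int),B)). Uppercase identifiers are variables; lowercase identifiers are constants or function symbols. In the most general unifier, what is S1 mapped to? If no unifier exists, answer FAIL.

map(pair(string,int),int)

Decompose map/2: map(pair(unit,int),pair(string,int)) ≐ map(A,C),  map(S1,pair(unit,string)) ≐ map(map(C,int),B).
Decompose map/2: pair(unit,int) ≐ A,  pair(string,int) ≐ C.
Bind A := pair(unit,int); no other remaining equation mentions A.
Bind C := pair(string,int); substituting into the remaining equation gives: map(S1,pair(unit,string)) ≐ map(map(pair(string,int),int),B).
Decompose map/2: S1 ≐ map(pair(string,int),int),  pair(unit,string) ≐ B.
Bind S1 := map(pair(string,int),int); no other remaining equation mentions S1.
Bind B := pair(unit,string).
MGU = { A ↦ pair(unit,int), C ↦ pair(string,int), S1 ↦ map(pair(string,int),int), B ↦ pair(unit,string) }, so S1 ↦ map(pair(string,int),int).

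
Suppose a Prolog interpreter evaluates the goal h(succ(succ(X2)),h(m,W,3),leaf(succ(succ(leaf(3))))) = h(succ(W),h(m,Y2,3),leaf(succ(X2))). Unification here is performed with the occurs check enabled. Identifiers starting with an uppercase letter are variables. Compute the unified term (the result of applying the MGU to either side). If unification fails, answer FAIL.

h(succ(succ(succ(leaf(3)))),h(m,succ(succ(leaf(3))),3),leaf(succ(succ(leaf(3)))))

Decompose h/3: succ(succ(X2)) = succ(W),  h(m,W,3) = h(m,Y2,3),  leaf(succ(succ(leaf(3)))) = leaf(succ(X2)).
Decompose succ/1: succ(X2) = W.
Bind W := succ(X2); substituting into the one remaining equation that mentions W gives: h(m,succ(X2),3) = h(m,Y2,3).
Decompose h/3: m = m,  succ(X2) = Y2,  3 = 3.
Delete trivial equation m = m.
Bind Y2 := succ(X2); no other remaining equation mentions Y2.
Delete trivial equation 3 = 3.
Decompose leaf/1: succ(succ(leaf(3))) = succ(X2).
Decompose succ/1: succ(leaf(3)) = X2.
Bind X2 := succ(leaf(3)). Substituting into the earlier bindings gives W := succ(succ(leaf(3))), Y2 := succ(succ(leaf(3))).
Applying the MGU to either side gives h(succ(succ(succ(leaf(3)))),h(m,succ(succ(leaf(3))),3),leaf(succ(succ(leaf(3))))).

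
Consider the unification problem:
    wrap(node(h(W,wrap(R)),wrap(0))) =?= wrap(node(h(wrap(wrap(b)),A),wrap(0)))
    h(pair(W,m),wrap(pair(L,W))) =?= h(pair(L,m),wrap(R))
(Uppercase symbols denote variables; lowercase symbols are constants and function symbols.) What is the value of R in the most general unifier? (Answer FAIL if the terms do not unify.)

pair(wrap(wrap(b)),wrap(wrap(b)))

Decompose wrap/1: node(h(W,wrap(R)),wrap(0)) =?= node(h(wrap(wrap(b)),A),wrap(0)).
Decompose node/2: h(W,wrap(R)) =?= h(wrap(wrap(b)),A),  wrap(0) =?= wrap(0).
Decompose h/2: W =?= wrap(wrap(b)),  wrap(R) =?= A.
Bind W := wrap(wrap(b)); substituting into the one remaining equation that mentions W gives: h(pair(wrap(wrap(b)),m),wrap(pair(L,wrap(wrap(b))))) =?= h(pair(L,m),wrap(R)).
Bind A := wrap(R); no other remaining equation mentions A.
Delete trivial equation wrap(0) =?= wrap(0).
Decompose h/2: pair(wrap(wrap(b)),m) =?= pair(L,m),  wrap(pair(L,wrap(wrap(b)))) =?= wrap(R).
Decompose pair/2: wrap(wrap(b)) =?= L,  m =?= m.
Bind L := wrap(wrap(b)); substituting into the one remaining equation that mentions L gives: wrap(pair(wrap(wrap(b)),wrap(wrap(b)))) =?= wrap(R).
Delete trivial equation m =?= m.
Decompose wrap/1: pair(wrap(wrap(b)),wrap(wrap(b))) =?= R.
Bind R := pair(wrap(wrap(b)),wrap(wrap(b))). Substituting into the earlier binding gives A := wrap(pair(wrap(wrap(b)),wrap(wrap(b)))).
MGU = { W := wrap(wrap(b)), A := wrap(pair(wrap(wrap(b)),wrap(wrap(b)))), L := wrap(wrap(b)), R := pair(wrap(wrap(b)),wrap(wrap(b))) }, so R := pair(wrap(wrap(b)),wrap(wrap(b))).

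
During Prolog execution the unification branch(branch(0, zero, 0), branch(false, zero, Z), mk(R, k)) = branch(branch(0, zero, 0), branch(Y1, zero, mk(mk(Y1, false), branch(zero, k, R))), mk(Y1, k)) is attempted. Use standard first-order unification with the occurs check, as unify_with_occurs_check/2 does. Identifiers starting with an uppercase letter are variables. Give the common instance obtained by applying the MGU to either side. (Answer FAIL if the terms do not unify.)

branch(branch(0, zero, 0), branch(false, zero, mk(mk(false, false), branch(zero, k, false))), mk(false, k))

Decompose branch/3: branch(0, zero, 0) = branch(0, zero, 0),  branch(false, zero, Z) = branch(Y1, zero, mk(mk(Y1, false), branch(zero, k, R))),  mk(R, k) = mk(Y1, k).
Delete trivial equation branch(0, zero, 0) = branch(0, zero, 0).
Decompose branch/3: false = Y1,  zero = zero,  Z = mk(mk(Y1, false), branch(zero, k, R)).
Bind Y1 := false; substituting into the 2 remaining equations that mention Y1 gives: Z = mk(mk(false, false), branch(zero, k, R)),  mk(R, k) = mk(false, k).
Delete trivial equation zero = zero.
Bind Z := mk(mk(false, false), branch(zero, k, R)); no other remaining equation mentions Z.
Decompose mk/2: R = false,  k = k.
Bind R := false; no other remaining equation mentions R. Substituting into the earlier binding gives Z := mk(mk(false, false), branch(zero, k, false)).
Delete trivial equation k = k.
Applying the MGU to either side gives branch(branch(0, zero, 0), branch(false, zero, mk(mk(false, false), branch(zero, k, false))), mk(false, k)).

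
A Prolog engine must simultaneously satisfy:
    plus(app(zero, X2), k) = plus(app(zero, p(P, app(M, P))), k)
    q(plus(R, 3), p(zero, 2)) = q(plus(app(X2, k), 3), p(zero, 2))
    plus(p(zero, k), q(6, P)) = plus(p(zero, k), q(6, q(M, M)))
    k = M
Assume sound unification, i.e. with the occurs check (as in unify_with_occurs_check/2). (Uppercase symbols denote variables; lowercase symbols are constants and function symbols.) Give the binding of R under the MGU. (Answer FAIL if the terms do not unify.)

app(p(q(k, k), app(k, q(k, k))), k)

Decompose plus/2: app(zero, X2) = app(zero, p(P, app(M, P))),  k = k.
Decompose app/2: zero = zero,  X2 = p(P, app(M, P)).
Delete trivial equation zero = zero.
Bind X2 := p(P, app(M, P)); substituting into the one remaining equation that mentions X2 gives: q(plus(R, 3), p(zero, 2)) = q(plus(app(p(P, app(M, P)), k), 3), p(zero, 2)).
Delete trivial equation k = k.
Decompose q/2: plus(R, 3) = plus(app(p(P, app(M, P)), k), 3),  p(zero, 2) = p(zero, 2).
Decompose plus/2: R = app(p(P, app(M, P)), k),  3 = 3.
Bind R := app(p(P, app(M, P)), k); no other remaining equation mentions R.
Delete trivial equation 3 = 3.
Delete trivial equation p(zero, 2) = p(zero, 2).
Decompose plus/2: p(zero, k) = p(zero, k),  q(6, P) = q(6, q(M, M)).
Delete trivial equation p(zero, k) = p(zero, k).
Decompose q/2: 6 = 6,  P = q(M, M).
Delete trivial equation 6 = 6.
Bind P := q(M, M); no other remaining equation mentions P. Substituting into the earlier bindings gives X2 := p(q(M, M), app(M, q(M, M))), R := app(p(q(M, M), app(M, q(M, M))), k).
Bind M := k. Substituting into the earlier bindings gives X2 := p(q(k, k), app(k, q(k, k))), R := app(p(q(k, k), app(k, q(k, k))), k), P := q(k, k).
MGU = { X2 -> p(q(k, k), app(k, q(k, k))), R -> app(p(q(k, k), app(k, q(k, k))), k), P -> q(k, k), M -> k }, so R -> app(p(q(k, k), app(k, q(k, k))), k).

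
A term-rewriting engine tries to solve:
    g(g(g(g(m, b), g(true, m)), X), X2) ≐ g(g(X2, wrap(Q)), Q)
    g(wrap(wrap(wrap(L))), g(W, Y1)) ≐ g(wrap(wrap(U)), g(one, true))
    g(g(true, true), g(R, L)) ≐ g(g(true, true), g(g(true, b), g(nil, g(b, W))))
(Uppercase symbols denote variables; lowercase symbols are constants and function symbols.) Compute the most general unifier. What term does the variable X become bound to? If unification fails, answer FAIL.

wrap(g(g(m, b), g(true, m)))

Decompose g/2: g(g(g(m, b), g(true, m)), X) ≐ g(X2, wrap(Q)),  X2 ≐ Q.
Decompose g/2: g(g(m, b), g(true, m)) ≐ X2,  X ≐ wrap(Q).
Bind X2 := g(g(m, b), g(true, m)); substituting into the one remaining equation that mentions X2 gives: g(g(m, b), g(true, m)) ≐ Q.
Bind X := wrap(Q); no other remaining equation mentions X.
Bind Q := g(g(m, b), g(true, m)); no other remaining equation mentions Q. Substituting into the earlier binding gives X := wrap(g(g(m, b), g(true, m))).
Decompose g/2: wrap(wrap(wrap(L))) ≐ wrap(wrap(U)),  g(W, Y1) ≐ g(one, true).
Decompose wrap/1: wrap(wrap(L)) ≐ wrap(U).
Decompose wrap/1: wrap(L) ≐ U.
Bind U := wrap(L); no other remaining equation mentions U.
Decompose g/2: W ≐ one,  Y1 ≐ true.
Bind W := one; substituting into the one remaining equation that mentions W gives: g(g(true, true), g(R, L)) ≐ g(g(true, true), g(g(true, b), g(nil, g(b, one)))).
Bind Y1 := true; no other remaining equation mentions Y1.
Decompose g/2: g(true, true) ≐ g(true, true),  g(R, L) ≐ g(g(true, b), g(nil, g(b, one))).
Delete trivial equation g(true, true) ≐ g(true, true).
Decompose g/2: R ≐ g(true, b),  L ≐ g(nil, g(b, one)).
Bind R := g(true, b); no other remaining equation mentions R.
Bind L := g(nil, g(b, one)). Substituting into the earlier binding gives U := wrap(g(nil, g(b, one))).
MGU = { X2 -> g(g(m, b), g(true, m)), X -> wrap(g(g(m, b), g(true, m))), Q -> g(g(m, b), g(true, m)), U -> wrap(g(nil, g(b, one))), W -> one, Y1 -> true, R -> g(true, b), L -> g(nil, g(b, one)) }, so X -> wrap(g(g(m, b), g(true, m))).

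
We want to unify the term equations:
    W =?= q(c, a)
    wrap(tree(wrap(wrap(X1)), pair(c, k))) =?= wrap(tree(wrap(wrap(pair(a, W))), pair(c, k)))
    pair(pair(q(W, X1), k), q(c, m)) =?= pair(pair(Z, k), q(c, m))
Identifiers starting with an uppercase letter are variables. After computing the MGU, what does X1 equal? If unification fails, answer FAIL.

pair(a, q(c, a))

Bind W := q(c, a); substituting into the remaining equations gives: wrap(tree(wrap(wrap(X1)), pair(c, k))) =?= wrap(tree(wrap(wrap(pair(a, q(c, a)))), pair(c, k))),  pair(pair(q(q(c, a), X1), k), q(c, m)) =?= pair(pair(Z, k), q(c, m)).
Decompose wrap/1: tree(wrap(wrap(X1)), pair(c, k)) =?= tree(wrap(wrap(pair(a, q(c, a)))), pair(c, k)).
Decompose tree/2: wrap(wrap(X1)) =?= wrap(wrap(pair(a, q(c, a)))),  pair(c, k) =?= pair(c, k).
Decompose wrap/1: wrap(X1) =?= wrap(pair(a, q(c, a))).
Decompose wrap/1: X1 =?= pair(a, q(c, a)).
Bind X1 := pair(a, q(c, a)); substituting into the one remaining equation that mentions X1 gives: pair(pair(q(q(c, a), pair(a, q(c, a))), k), q(c, m)) =?= pair(pair(Z, k), q(c, m)).
Delete trivial equation pair(c, k) =?= pair(c, k).
Decompose pair/2: pair(q(q(c, a), pair(a, q(c, a))), k) =?= pair(Z, k),  q(c, m) =?= q(c, m).
Decompose pair/2: q(q(c, a), pair(a, q(c, a))) =?= Z,  k =?= k.
Bind Z := q(q(c, a), pair(a, q(c, a))); no other remaining equation mentions Z.
Delete trivial equation k =?= k.
Delete trivial equation q(c, m) =?= q(c, m).
MGU = { W := q(c, a), X1 := pair(a, q(c, a)), Z := q(q(c, a), pair(a, q(c, a))) }, so X1 := pair(a, q(c, a)).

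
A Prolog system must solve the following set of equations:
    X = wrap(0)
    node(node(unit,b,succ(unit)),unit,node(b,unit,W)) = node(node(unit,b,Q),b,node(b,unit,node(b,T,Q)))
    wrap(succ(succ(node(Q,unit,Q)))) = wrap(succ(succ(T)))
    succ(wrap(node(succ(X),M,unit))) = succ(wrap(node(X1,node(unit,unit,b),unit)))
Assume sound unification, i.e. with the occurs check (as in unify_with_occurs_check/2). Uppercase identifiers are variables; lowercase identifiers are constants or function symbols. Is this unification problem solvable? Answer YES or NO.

Bind X := wrap(0); substituting into the one remaining equation that mentions X gives: succ(wrap(node(succ(wrap(0)),M,unit))) = succ(wrap(node(X1,node(unit,unit,b),unit))).
Decompose node/3: node(unit,b,succ(unit)) = node(unit,b,Q),  unit = b,  node(b,unit,W) = node(b,unit,node(b,T,Q)).
Decompose node/3: unit = unit,  b = b,  succ(unit) = Q.
Delete trivial equation unit = unit.
Delete trivial equation b = b.
Bind Q := succ(unit); substituting into the 2 remaining equations that mention Q gives: node(b,unit,W) = node(b,unit,node(b,T,succ(unit))),  wrap(succ(succ(node(succ(unit),unit,succ(unit))))) = wrap(succ(succ(T))).
Clash: constants unit and b differ; no unifier exists.

NO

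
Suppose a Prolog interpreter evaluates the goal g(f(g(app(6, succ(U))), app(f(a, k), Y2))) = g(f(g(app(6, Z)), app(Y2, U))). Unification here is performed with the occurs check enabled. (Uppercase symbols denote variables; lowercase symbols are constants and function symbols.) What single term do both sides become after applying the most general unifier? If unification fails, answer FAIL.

g(f(g(app(6, succ(f(a, k)))), app(f(a, k), f(a, k))))

Decompose g/1: f(g(app(6, succ(U))), app(f(a, k), Y2)) = f(g(app(6, Z)), app(Y2, U)).
Decompose f/2: g(app(6, succ(U))) = g(app(6, Z)),  app(f(a, k), Y2) = app(Y2, U).
Decompose g/1: app(6, succ(U)) = app(6, Z).
Decompose app/2: 6 = 6,  succ(U) = Z.
Delete trivial equation 6 = 6.
Bind Z := succ(U); no other remaining equation mentions Z.
Decompose app/2: f(a, k) = Y2,  Y2 = U.
Bind Y2 := f(a, k); substituting into the remaining equation gives: f(a, k) = U.
Bind U := f(a, k). Substituting into the earlier binding gives Z := succ(f(a, k)).
Applying the MGU to either side gives g(f(g(app(6, succ(f(a, k)))), app(f(a, k), f(a, k)))).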